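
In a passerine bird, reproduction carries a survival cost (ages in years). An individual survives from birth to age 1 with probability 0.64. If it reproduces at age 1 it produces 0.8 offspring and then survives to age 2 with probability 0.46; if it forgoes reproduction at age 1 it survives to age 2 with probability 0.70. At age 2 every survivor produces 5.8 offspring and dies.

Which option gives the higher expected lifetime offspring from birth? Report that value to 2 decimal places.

breed at age 1: R₀ = 0.64 × (0.8 + 0.46 × 5.8) = 0.64 × 3.4680 = 2.2195
delay to age 2: R₀ = 0.64 × (0.70 × 5.8) = 0.64 × 4.0600 = 2.5984
Higher: delay to age 2 (2.5984).

2.60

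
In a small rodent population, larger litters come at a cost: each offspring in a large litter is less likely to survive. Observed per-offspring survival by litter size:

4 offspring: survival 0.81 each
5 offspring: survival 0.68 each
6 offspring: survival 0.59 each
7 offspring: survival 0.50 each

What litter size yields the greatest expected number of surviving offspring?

6

Expected surviving offspring = c × s(c):
  c=4: 4 × 0.81 = 3.240
  c=5: 5 × 0.68 = 3.400
  c=6: 6 × 0.59 = 3.540
  c=7: 7 × 0.50 = 3.500
Maximum at c = 6 (3.540 surviving offspring).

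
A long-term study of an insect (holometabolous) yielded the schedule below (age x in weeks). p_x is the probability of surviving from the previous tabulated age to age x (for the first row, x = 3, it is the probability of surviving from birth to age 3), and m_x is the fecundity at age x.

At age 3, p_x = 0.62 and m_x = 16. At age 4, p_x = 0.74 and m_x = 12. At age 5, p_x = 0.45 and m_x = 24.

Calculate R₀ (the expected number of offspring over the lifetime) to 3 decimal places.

20.381

Survivorship from birth: l_x = p_3·p_4·…·p_x.
  l_3 = 0.62000
  l_4 = 0.45880
  l_5 = 0.20646
R₀ = Σ l_x m_x:
  age 3: 0.62000 × 16 = 9.9200
  age 4: 0.45880 × 12 = 5.5056
  age 5: 0.20646 × 24 = 4.9550
R₀ = 9.9200 + 5.5056 + 4.9550 = 20.3806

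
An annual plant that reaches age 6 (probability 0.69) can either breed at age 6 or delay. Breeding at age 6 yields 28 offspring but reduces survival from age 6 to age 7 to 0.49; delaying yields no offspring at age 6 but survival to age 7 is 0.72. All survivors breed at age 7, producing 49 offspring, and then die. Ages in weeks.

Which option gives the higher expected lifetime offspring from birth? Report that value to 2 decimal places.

breed at age 6: R₀ = 0.69 × (28 + 0.49 × 49) = 0.69 × 52.0100 = 35.8869
delay to age 7: R₀ = 0.69 × (0.72 × 49) = 0.69 × 35.2800 = 24.3432
Higher: breed at age 6 (35.8869).

35.89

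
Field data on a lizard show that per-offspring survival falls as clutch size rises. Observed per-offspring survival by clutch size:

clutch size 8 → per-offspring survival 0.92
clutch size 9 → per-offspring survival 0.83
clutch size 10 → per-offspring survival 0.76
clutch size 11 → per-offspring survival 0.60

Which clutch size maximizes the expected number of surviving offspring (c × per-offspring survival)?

10

Expected surviving offspring = c × s(c):
  c=8: 8 × 0.92 = 7.360
  c=9: 9 × 0.83 = 7.470
  c=10: 10 × 0.76 = 7.600
  c=11: 11 × 0.60 = 6.600
Maximum at c = 10 (7.600 surviving offspring).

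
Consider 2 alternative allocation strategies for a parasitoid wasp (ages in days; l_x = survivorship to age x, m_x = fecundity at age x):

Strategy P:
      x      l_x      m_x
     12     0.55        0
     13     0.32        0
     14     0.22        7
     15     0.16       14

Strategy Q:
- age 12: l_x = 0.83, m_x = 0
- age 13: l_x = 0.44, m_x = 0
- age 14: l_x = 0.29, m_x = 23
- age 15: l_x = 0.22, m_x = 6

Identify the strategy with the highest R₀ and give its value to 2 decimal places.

7.99

Strategy P: R₀ = 0.55×0 + 0.32×0 + 0.22×7 + 0.16×14 = 3.7800
Strategy Q: R₀ = 0.83×0 + 0.44×0 + 0.29×23 + 0.22×6 = 7.9900
Highest R₀: strategy Q with 7.9900.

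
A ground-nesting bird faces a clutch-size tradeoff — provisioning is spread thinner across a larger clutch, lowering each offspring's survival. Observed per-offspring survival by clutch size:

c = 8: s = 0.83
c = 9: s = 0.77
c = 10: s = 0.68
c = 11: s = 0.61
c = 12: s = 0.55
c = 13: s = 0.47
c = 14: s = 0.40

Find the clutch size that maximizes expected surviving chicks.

Expected surviving chicks = c × s(c):
  c=8: 8 × 0.83 = 6.640
  c=9: 9 × 0.77 = 6.930
  c=10: 10 × 0.68 = 6.800
  c=11: 11 × 0.61 = 6.710
  c=12: 12 × 0.55 = 6.600
  c=13: 13 × 0.47 = 6.110
  c=14: 14 × 0.40 = 5.600
Maximum at c = 9 (6.930 surviving chicks).

9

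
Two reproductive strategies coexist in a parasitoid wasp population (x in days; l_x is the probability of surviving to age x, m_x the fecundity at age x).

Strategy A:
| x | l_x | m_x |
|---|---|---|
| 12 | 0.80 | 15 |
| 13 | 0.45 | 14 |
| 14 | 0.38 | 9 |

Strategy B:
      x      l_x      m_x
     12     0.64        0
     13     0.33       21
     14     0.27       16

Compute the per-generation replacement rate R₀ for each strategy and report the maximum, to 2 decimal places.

Strategy A: R₀ = 0.80×15 + 0.45×14 + 0.38×9 = 21.7200
Strategy B: R₀ = 0.64×0 + 0.33×21 + 0.27×16 = 11.2500
Highest R₀: strategy A with 21.7200.

21.72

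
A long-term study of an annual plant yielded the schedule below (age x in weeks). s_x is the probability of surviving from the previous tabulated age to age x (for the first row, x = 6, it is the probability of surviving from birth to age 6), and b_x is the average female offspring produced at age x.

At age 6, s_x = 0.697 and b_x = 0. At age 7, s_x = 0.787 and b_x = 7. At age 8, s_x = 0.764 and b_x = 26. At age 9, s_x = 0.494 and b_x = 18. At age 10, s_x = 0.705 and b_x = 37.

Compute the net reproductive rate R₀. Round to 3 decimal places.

Survivorship from birth: l_x = s_6·s_7·…·s_x.
  l_6 = 0.69700
  l_7 = 0.54854
  l_8 = 0.41908
  l_9 = 0.20703
  l_10 = 0.14595
R₀ = Σ l_x b_x:
  age 6: 0.69700 × 0 = 0.0000
  age 7: 0.54854 × 7 = 3.8398
  age 8: 0.41908 × 26 = 10.8961
  age 9: 0.20703 × 18 = 3.7265
  age 10: 0.14595 × 37 = 5.4002
R₀ = 0.0000 + 3.8398 + 10.8961 + 3.7265 + 5.4002 = 23.8625

23.863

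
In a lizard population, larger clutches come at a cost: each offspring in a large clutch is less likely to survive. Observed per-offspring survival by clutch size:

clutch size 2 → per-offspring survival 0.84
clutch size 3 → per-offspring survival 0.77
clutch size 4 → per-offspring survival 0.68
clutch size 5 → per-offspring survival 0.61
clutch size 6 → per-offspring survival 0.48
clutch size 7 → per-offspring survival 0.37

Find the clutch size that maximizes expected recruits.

Expected recruits = c × s(c):
  c=2: 2 × 0.84 = 1.680
  c=3: 3 × 0.77 = 2.310
  c=4: 4 × 0.68 = 2.720
  c=5: 5 × 0.61 = 3.050
  c=6: 6 × 0.48 = 2.880
  c=7: 7 × 0.37 = 2.590
Maximum at c = 5 (3.050 recruits).

5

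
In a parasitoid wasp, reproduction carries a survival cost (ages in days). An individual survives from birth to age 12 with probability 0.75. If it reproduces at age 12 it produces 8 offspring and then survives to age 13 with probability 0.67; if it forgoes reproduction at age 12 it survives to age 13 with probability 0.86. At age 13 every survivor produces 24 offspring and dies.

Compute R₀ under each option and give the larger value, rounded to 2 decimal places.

18.06

breed at age 12: R₀ = 0.75 × (8 + 0.67 × 24) = 0.75 × 24.0800 = 18.0600
delay to age 13: R₀ = 0.75 × (0.86 × 24) = 0.75 × 20.6400 = 15.4800
Higher: breed at age 12 (18.0600).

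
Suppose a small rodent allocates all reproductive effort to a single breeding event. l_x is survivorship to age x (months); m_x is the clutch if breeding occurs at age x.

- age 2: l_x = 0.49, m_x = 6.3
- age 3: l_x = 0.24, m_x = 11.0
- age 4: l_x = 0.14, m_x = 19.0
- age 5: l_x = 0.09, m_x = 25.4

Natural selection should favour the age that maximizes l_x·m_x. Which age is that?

2

Expected offspring if breeding at age x = l_x × m_x:
  age 2: 0.49 × 6.3 = 3.087
  age 3: 0.24 × 11.0 = 2.640
  age 4: 0.14 × 19.0 = 2.660
  age 5: 0.09 × 25.4 = 2.286
Maximum at age 2 (3.087).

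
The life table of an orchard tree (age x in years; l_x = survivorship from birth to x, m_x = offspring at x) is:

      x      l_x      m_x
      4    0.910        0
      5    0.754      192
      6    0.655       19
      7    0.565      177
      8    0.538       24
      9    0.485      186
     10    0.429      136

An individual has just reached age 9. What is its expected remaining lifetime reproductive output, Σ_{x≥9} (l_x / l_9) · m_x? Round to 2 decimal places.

306.30

l_9 = 0.485. Conditional survival from age 9 to x is l_x / l_9.
  x=9: (0.485/0.485) × 186 = 186.0000
  x=10: (0.429/0.485) × 136 = 120.2969
Sum = 186.0000 + 120.2969 = 306.2969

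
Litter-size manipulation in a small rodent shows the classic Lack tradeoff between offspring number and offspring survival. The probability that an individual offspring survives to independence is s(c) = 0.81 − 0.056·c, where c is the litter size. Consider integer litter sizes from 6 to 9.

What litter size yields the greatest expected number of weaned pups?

7

Expected weaned pups = c × s(c):
  c=6: 6 × 0.474 = 2.844
  c=7: 7 × 0.418 = 2.926
  c=8: 8 × 0.362 = 2.896
  c=9: 9 × 0.306 = 2.754
Maximum at c = 7 (2.926 weaned pups).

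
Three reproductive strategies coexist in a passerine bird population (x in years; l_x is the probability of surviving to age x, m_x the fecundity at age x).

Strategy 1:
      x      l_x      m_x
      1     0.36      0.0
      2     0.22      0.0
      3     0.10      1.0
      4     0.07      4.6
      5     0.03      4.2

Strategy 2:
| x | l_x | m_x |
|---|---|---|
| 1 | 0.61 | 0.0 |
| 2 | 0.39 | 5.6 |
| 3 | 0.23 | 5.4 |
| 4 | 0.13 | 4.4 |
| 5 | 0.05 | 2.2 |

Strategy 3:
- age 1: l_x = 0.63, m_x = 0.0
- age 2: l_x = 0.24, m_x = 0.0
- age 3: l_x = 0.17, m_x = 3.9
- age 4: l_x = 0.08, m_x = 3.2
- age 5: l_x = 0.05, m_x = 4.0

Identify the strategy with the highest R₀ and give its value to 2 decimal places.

4.11

Strategy 1: R₀ = 0.36×0.0 + 0.22×0.0 + 0.10×1.0 + 0.07×4.6 + 0.03×4.2 = 0.5480
Strategy 2: R₀ = 0.61×0.0 + 0.39×5.6 + 0.23×5.4 + 0.13×4.4 + 0.05×2.2 = 4.1080
Strategy 3: R₀ = 0.63×0.0 + 0.24×0.0 + 0.17×3.9 + 0.08×3.2 + 0.05×4.0 = 1.1190
Highest R₀: strategy 2 with 4.1080.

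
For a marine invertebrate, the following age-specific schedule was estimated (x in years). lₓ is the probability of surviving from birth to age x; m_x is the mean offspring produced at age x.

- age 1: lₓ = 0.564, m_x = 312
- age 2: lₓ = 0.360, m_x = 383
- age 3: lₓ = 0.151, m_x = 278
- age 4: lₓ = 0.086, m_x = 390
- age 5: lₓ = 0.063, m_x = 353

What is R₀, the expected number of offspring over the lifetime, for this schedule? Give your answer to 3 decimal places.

R₀ = Σ lₓ m_x:
  age 1: 0.564 × 312 = 175.9680
  age 2: 0.360 × 383 = 137.8800
  age 3: 0.151 × 278 = 41.9780
  age 4: 0.086 × 390 = 33.5400
  age 5: 0.063 × 353 = 22.2390
R₀ = 175.9680 + 137.8800 + 41.9780 + 33.5400 + 22.2390 = 411.6050

411.605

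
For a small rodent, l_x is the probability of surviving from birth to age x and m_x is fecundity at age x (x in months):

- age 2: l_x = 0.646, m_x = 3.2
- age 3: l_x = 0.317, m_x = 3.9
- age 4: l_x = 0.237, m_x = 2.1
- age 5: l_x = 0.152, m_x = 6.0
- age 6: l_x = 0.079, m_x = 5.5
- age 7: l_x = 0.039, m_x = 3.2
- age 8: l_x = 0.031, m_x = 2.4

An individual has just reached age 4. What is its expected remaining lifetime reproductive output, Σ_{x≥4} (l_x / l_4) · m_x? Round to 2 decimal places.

8.62

l_4 = 0.237. Conditional survival from age 4 to x is l_x / l_4.
  x=4: (0.237/0.237) × 2.1 = 2.1000
  x=5: (0.152/0.237) × 6.0 = 3.8481
  x=6: (0.079/0.237) × 5.5 = 1.8333
  x=7: (0.039/0.237) × 3.2 = 0.5266
  x=8: (0.031/0.237) × 2.4 = 0.3139
Sum = 2.1000 + 3.8481 + 1.8333 + 0.5266 + 0.3139 = 8.6219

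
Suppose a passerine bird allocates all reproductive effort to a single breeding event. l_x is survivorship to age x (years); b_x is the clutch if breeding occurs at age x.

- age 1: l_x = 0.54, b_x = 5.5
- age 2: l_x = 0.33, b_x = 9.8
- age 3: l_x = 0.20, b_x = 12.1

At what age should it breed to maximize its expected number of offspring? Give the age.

2

Expected offspring if breeding at age x = l_x × b_x:
  age 1: 0.54 × 5.5 = 2.970
  age 2: 0.33 × 9.8 = 3.234
  age 3: 0.20 × 12.1 = 2.420
Maximum at age 2 (3.234).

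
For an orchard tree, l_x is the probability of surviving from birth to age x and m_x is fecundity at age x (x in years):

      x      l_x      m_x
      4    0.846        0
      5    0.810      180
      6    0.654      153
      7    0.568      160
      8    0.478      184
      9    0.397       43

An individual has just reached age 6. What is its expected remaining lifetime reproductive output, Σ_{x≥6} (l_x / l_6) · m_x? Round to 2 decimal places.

l_6 = 0.654. Conditional survival from age 6 to x is l_x / l_6.
  x=6: (0.654/0.654) × 153 = 153.0000
  x=7: (0.568/0.654) × 160 = 138.9602
  x=8: (0.478/0.654) × 184 = 134.4832
  x=9: (0.397/0.654) × 43 = 26.1024
Sum = 153.0000 + 138.9602 + 134.4832 + 26.1024 = 452.5459

452.55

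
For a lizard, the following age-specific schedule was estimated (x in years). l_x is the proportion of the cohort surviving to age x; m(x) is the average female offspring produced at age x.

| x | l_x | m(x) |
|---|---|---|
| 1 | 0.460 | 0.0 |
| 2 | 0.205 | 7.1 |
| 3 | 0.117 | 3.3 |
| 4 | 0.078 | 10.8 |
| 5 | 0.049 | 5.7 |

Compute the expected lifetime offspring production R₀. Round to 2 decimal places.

2.96

R₀ = Σ l_x m(x):
  age 1: 0.460 × 0.0 = 0.0000
  age 2: 0.205 × 7.1 = 1.4555
  age 3: 0.117 × 3.3 = 0.3861
  age 4: 0.078 × 10.8 = 0.8424
  age 5: 0.049 × 5.7 = 0.2793
R₀ = 0.0000 + 1.4555 + 0.3861 + 0.8424 + 0.2793 = 2.9633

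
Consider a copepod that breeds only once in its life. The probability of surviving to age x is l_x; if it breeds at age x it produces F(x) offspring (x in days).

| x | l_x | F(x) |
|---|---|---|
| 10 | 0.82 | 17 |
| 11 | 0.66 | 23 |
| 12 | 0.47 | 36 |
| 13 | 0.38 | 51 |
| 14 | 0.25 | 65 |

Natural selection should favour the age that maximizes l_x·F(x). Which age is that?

Expected offspring if breeding at age x = l_x × F(x):
  age 10: 0.82 × 17 = 13.940
  age 11: 0.66 × 23 = 15.180
  age 12: 0.47 × 36 = 16.920
  age 13: 0.38 × 51 = 19.380
  age 14: 0.25 × 65 = 16.250
Maximum at age 13 (19.380).

13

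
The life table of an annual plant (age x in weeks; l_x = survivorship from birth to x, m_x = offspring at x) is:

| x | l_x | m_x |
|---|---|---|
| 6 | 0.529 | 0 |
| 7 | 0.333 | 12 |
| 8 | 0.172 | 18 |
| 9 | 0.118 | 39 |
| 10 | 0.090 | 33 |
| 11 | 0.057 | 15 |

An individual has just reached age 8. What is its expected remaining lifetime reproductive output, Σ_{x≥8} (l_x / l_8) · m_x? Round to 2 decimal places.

66.99

l_8 = 0.172. Conditional survival from age 8 to x is l_x / l_8.
  x=8: (0.172/0.172) × 18 = 18.0000
  x=9: (0.118/0.172) × 39 = 26.7558
  x=10: (0.090/0.172) × 33 = 17.2674
  x=11: (0.057/0.172) × 15 = 4.9709
Sum = 18.0000 + 26.7558 + 17.2674 + 4.9709 = 66.9942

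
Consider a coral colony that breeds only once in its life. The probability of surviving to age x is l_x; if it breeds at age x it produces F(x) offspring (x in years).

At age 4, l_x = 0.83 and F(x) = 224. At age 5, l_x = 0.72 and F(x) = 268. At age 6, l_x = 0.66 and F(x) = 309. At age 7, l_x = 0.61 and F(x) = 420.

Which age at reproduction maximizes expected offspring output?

Expected offspring if breeding at age x = l_x × F(x):
  age 4: 0.83 × 224 = 185.920
  age 5: 0.72 × 268 = 192.960
  age 6: 0.66 × 309 = 203.940
  age 7: 0.61 × 420 = 256.200
Maximum at age 7 (256.200).

7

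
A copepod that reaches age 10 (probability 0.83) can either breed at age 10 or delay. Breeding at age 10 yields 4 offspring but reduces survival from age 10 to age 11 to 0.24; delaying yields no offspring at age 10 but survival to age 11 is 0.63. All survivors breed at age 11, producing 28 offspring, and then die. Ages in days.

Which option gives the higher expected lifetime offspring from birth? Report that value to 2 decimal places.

14.64

breed at age 10: R₀ = 0.83 × (4 + 0.24 × 28) = 0.83 × 10.7200 = 8.8976
delay to age 11: R₀ = 0.83 × (0.63 × 28) = 0.83 × 17.6400 = 14.6412
Higher: delay to age 11 (14.6412).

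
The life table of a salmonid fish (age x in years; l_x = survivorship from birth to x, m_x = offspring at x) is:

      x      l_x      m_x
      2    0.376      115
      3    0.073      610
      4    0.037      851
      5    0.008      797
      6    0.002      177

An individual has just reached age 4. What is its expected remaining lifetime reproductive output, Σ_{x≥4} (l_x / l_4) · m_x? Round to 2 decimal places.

1032.89

l_4 = 0.037. Conditional survival from age 4 to x is l_x / l_4.
  x=4: (0.037/0.037) × 851 = 851.0000
  x=5: (0.008/0.037) × 797 = 172.3243
  x=6: (0.002/0.037) × 177 = 9.5676
Sum = 851.0000 + 172.3243 + 9.5676 = 1032.8919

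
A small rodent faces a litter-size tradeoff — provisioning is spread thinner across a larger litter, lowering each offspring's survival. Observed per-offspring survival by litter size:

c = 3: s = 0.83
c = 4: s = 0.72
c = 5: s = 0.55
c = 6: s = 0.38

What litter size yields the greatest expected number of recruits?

4

Expected recruits = c × s(c):
  c=3: 3 × 0.83 = 2.490
  c=4: 4 × 0.72 = 2.880
  c=5: 5 × 0.55 = 2.750
  c=6: 6 × 0.38 = 2.280
Maximum at c = 4 (2.880 recruits).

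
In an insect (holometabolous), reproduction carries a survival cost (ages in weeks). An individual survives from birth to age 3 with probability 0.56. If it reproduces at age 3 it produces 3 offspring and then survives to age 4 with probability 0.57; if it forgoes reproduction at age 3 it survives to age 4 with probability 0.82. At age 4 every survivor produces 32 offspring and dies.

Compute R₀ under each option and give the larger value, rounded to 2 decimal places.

14.69

breed at age 3: R₀ = 0.56 × (3 + 0.57 × 32) = 0.56 × 21.2400 = 11.8944
delay to age 4: R₀ = 0.56 × (0.82 × 32) = 0.56 × 26.2400 = 14.6944
Higher: delay to age 4 (14.6944).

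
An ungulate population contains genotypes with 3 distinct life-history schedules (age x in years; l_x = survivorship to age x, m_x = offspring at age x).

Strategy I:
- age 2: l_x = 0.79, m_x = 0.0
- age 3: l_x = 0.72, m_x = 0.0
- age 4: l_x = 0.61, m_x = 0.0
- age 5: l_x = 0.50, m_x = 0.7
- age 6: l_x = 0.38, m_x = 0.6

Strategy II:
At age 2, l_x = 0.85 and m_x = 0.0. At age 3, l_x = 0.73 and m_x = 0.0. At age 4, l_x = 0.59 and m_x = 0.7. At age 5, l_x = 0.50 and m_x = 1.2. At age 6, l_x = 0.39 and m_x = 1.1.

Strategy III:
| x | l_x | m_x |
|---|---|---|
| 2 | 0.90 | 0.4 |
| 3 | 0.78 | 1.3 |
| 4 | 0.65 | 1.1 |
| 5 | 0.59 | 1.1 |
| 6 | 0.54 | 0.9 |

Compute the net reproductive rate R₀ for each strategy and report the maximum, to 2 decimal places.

3.22

Strategy I: R₀ = 0.79×0.0 + 0.72×0.0 + 0.61×0.0 + 0.50×0.7 + 0.38×0.6 = 0.5780
Strategy II: R₀ = 0.85×0.0 + 0.73×0.0 + 0.59×0.7 + 0.50×1.2 + 0.39×1.1 = 1.4420
Strategy III: R₀ = 0.90×0.4 + 0.78×1.3 + 0.65×1.1 + 0.59×1.1 + 0.54×0.9 = 3.2240
Highest R₀: strategy III with 3.2240.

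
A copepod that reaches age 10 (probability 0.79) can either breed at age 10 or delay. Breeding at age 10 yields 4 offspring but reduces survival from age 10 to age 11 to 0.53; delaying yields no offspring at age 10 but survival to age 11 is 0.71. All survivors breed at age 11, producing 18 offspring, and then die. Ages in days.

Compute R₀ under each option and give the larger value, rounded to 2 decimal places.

breed at age 10: R₀ = 0.79 × (4 + 0.53 × 18) = 0.79 × 13.5400 = 10.6966
delay to age 11: R₀ = 0.79 × (0.71 × 18) = 0.79 × 12.7800 = 10.0962
Higher: breed at age 10 (10.6966).

10.70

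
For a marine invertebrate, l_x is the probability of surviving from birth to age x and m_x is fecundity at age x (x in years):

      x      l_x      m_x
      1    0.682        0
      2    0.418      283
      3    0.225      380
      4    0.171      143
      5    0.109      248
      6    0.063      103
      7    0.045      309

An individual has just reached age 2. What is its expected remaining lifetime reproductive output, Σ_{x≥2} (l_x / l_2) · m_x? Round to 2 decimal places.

659.50

l_2 = 0.418. Conditional survival from age 2 to x is l_x / l_2.
  x=2: (0.418/0.418) × 283 = 283.0000
  x=3: (0.225/0.418) × 380 = 204.5455
  x=4: (0.171/0.418) × 143 = 58.5000
  x=5: (0.109/0.418) × 248 = 64.6699
  x=6: (0.063/0.418) × 103 = 15.5239
  x=7: (0.045/0.418) × 309 = 33.2656
Sum = 283.0000 + 204.5455 + 58.5000 + 64.6699 + 15.5239 + 33.2656 = 659.5048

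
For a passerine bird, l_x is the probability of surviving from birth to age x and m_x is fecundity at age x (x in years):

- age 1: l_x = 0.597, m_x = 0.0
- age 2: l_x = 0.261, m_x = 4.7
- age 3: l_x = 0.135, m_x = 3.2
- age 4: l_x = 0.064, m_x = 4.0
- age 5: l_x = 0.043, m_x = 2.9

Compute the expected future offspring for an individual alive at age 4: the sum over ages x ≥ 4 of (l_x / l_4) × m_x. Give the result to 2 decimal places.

l_4 = 0.064. Conditional survival from age 4 to x is l_x / l_4.
  x=4: (0.064/0.064) × 4.0 = 4.0000
  x=5: (0.043/0.064) × 2.9 = 1.9484
Sum = 4.0000 + 1.9484 = 5.9484

5.95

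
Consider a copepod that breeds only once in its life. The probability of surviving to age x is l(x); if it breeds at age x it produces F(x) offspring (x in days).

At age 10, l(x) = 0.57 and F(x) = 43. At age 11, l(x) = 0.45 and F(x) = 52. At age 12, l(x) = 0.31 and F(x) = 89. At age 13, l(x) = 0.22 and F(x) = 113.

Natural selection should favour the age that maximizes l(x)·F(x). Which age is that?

Expected offspring if breeding at age x = l(x) × F(x):
  age 10: 0.57 × 43 = 24.510
  age 11: 0.45 × 52 = 23.400
  age 12: 0.31 × 89 = 27.590
  age 13: 0.22 × 113 = 24.860
Maximum at age 12 (27.590).

12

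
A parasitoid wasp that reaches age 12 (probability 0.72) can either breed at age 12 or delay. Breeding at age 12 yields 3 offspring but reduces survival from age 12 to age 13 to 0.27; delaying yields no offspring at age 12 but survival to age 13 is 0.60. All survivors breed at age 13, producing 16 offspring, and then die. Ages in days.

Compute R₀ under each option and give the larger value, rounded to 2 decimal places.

breed at age 12: R₀ = 0.72 × (3 + 0.27 × 16) = 0.72 × 7.3200 = 5.2704
delay to age 13: R₀ = 0.72 × (0.60 × 16) = 0.72 × 9.6000 = 6.9120
Higher: delay to age 13 (6.9120).

6.91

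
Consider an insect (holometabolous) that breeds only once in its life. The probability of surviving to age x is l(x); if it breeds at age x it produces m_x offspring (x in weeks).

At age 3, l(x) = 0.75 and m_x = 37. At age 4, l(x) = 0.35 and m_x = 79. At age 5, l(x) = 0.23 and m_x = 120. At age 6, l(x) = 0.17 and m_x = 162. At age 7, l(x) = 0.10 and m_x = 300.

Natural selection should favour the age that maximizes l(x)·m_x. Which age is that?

7

Expected offspring if breeding at age x = l(x) × m_x:
  age 3: 0.75 × 37 = 27.750
  age 4: 0.35 × 79 = 27.650
  age 5: 0.23 × 120 = 27.600
  age 6: 0.17 × 162 = 27.540
  age 7: 0.10 × 300 = 30.000
Maximum at age 7 (30.000).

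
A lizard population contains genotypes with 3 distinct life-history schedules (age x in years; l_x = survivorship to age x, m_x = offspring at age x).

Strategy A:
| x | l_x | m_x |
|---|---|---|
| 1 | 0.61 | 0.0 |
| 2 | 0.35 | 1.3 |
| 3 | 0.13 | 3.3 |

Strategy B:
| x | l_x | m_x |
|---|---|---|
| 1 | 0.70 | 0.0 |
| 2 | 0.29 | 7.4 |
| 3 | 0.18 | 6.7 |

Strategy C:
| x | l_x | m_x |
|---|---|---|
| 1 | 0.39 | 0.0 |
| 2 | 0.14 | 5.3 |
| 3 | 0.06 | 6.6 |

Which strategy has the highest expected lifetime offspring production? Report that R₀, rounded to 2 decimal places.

Strategy A: R₀ = 0.61×0.0 + 0.35×1.3 + 0.13×3.3 = 0.8840
Strategy B: R₀ = 0.70×0.0 + 0.29×7.4 + 0.18×6.7 = 3.3520
Strategy C: R₀ = 0.39×0.0 + 0.14×5.3 + 0.06×6.6 = 1.1380
Highest R₀: strategy B with 3.3520.

3.35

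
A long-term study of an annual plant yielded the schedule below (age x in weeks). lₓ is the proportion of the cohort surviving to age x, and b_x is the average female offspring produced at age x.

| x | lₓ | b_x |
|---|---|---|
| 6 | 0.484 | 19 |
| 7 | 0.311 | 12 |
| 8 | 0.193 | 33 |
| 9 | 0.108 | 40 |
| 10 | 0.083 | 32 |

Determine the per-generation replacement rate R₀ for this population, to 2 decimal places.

R₀ = Σ lₓ b_x:
  age 6: 0.484 × 19 = 9.1960
  age 7: 0.311 × 12 = 3.7320
  age 8: 0.193 × 33 = 6.3690
  age 9: 0.108 × 40 = 4.3200
  age 10: 0.083 × 32 = 2.6560
R₀ = 9.1960 + 3.7320 + 6.3690 + 4.3200 + 2.6560 = 26.2730

26.27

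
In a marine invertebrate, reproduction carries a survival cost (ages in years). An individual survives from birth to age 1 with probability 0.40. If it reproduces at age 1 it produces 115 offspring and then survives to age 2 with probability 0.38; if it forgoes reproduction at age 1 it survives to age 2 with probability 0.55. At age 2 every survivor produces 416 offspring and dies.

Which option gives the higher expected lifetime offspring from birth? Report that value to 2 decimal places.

breed at age 1: R₀ = 0.40 × (115 + 0.38 × 416) = 0.40 × 273.0800 = 109.2320
delay to age 2: R₀ = 0.40 × (0.55 × 416) = 0.40 × 228.8000 = 91.5200
Higher: breed at age 1 (109.2320).

109.23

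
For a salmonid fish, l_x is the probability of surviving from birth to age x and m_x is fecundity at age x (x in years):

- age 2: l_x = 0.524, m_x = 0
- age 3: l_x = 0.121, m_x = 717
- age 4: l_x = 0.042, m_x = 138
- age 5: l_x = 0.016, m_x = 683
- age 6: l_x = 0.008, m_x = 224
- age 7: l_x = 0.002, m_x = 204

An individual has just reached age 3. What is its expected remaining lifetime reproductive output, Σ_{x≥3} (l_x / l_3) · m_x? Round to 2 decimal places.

873.40

l_3 = 0.121. Conditional survival from age 3 to x is l_x / l_3.
  x=3: (0.121/0.121) × 717 = 717.0000
  x=4: (0.042/0.121) × 138 = 47.9008
  x=5: (0.016/0.121) × 683 = 90.3140
  x=6: (0.008/0.121) × 224 = 14.8099
  x=7: (0.002/0.121) × 204 = 3.3719
Sum = 717.0000 + 47.9008 + 90.3140 + 14.8099 + 3.3719 = 873.3967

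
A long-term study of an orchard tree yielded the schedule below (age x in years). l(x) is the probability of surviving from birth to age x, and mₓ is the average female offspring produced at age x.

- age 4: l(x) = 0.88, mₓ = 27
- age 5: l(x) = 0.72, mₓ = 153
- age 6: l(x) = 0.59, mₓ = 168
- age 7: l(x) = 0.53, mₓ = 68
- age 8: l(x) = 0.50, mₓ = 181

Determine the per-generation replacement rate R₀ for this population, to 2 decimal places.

359.58

R₀ = Σ l(x) mₓ:
  age 4: 0.88 × 27 = 23.7600
  age 5: 0.72 × 153 = 110.1600
  age 6: 0.59 × 168 = 99.1200
  age 7: 0.53 × 68 = 36.0400
  age 8: 0.50 × 181 = 90.5000
R₀ = 23.7600 + 110.1600 + 99.1200 + 36.0400 + 90.5000 = 359.5800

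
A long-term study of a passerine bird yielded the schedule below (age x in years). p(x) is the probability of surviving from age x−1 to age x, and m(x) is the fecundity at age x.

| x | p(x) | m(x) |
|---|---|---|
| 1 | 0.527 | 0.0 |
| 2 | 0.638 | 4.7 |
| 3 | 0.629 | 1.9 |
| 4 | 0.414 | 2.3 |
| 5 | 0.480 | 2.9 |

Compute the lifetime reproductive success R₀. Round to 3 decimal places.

Survivorship from birth: l_x = p_1·p_2·…·p_x.
  l_1 = 0.52700
  l_2 = 0.33623
  l_3 = 0.21149
  l_4 = 0.08756
  l_5 = 0.04203
R₀ = Σ l_x m(x):
  age 1: 0.52700 × 0.0 = 0.0000
  age 2: 0.33623 × 4.7 = 1.5803
  age 3: 0.21149 × 1.9 = 0.4018
  age 4: 0.08756 × 2.3 = 0.2014
  age 5: 0.04203 × 2.9 = 0.1219
R₀ = 0.0000 + 1.5803 + 0.4018 + 0.2014 + 0.1219 = 2.3054

2.305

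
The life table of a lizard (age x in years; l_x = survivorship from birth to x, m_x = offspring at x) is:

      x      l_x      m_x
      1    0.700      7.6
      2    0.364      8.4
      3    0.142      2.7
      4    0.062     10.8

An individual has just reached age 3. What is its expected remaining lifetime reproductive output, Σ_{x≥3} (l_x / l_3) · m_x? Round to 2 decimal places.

7.42

l_3 = 0.142. Conditional survival from age 3 to x is l_x / l_3.
  x=3: (0.142/0.142) × 2.7 = 2.7000
  x=4: (0.062/0.142) × 10.8 = 4.7155
Sum = 2.7000 + 4.7155 = 7.4155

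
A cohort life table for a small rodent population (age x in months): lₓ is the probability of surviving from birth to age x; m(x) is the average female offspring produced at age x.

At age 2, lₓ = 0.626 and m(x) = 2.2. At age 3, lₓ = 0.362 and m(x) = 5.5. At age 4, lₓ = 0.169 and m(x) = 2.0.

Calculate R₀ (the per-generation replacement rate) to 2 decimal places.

3.71

R₀ = Σ lₓ m(x):
  age 2: 0.626 × 2.2 = 1.3772
  age 3: 0.362 × 5.5 = 1.9910
  age 4: 0.169 × 2.0 = 0.3380
R₀ = 1.3772 + 1.9910 + 0.3380 = 3.7062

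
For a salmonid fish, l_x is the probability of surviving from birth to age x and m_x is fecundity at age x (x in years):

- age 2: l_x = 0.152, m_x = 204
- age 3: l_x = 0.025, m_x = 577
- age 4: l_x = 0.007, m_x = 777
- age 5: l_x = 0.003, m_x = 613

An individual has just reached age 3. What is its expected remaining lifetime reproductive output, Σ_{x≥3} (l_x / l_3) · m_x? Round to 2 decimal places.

868.12

l_3 = 0.025. Conditional survival from age 3 to x is l_x / l_3.
  x=3: (0.025/0.025) × 577 = 577.0000
  x=4: (0.007/0.025) × 777 = 217.5600
  x=5: (0.003/0.025) × 613 = 73.5600
Sum = 577.0000 + 217.5600 + 73.5600 = 868.1200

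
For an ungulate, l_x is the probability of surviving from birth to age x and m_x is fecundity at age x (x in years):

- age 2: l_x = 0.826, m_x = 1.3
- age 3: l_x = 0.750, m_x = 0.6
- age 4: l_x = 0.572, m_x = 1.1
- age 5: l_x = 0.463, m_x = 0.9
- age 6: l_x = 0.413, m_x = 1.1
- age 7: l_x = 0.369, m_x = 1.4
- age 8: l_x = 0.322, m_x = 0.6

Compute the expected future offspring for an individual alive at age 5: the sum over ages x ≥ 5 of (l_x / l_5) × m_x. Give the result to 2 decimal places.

3.41

l_5 = 0.463. Conditional survival from age 5 to x is l_x / l_5.
  x=5: (0.463/0.463) × 0.9 = 0.9000
  x=6: (0.413/0.463) × 1.1 = 0.9812
  x=7: (0.369/0.463) × 1.4 = 1.1158
  x=8: (0.322/0.463) × 0.6 = 0.4173
Sum = 0.9000 + 0.9812 + 1.1158 + 0.4173 = 3.4143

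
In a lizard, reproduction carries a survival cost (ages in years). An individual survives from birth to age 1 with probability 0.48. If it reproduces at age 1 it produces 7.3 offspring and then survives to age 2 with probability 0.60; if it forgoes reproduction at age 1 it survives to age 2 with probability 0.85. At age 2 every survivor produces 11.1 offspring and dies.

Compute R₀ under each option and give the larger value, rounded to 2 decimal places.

breed at age 1: R₀ = 0.48 × (7.3 + 0.60 × 11.1) = 0.48 × 13.9600 = 6.7008
delay to age 2: R₀ = 0.48 × (0.85 × 11.1) = 0.48 × 9.4350 = 4.5288
Higher: breed at age 1 (6.7008).

6.70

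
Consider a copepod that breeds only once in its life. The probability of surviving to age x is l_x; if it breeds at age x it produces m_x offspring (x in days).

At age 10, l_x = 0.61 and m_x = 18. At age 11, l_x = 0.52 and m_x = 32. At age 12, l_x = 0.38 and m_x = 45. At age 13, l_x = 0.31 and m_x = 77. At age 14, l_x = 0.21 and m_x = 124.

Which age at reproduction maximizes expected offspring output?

14

Expected offspring if breeding at age x = l_x × m_x:
  age 10: 0.61 × 18 = 10.980
  age 11: 0.52 × 32 = 16.640
  age 12: 0.38 × 45 = 17.100
  age 13: 0.31 × 77 = 23.870
  age 14: 0.21 × 124 = 26.040
Maximum at age 14 (26.040).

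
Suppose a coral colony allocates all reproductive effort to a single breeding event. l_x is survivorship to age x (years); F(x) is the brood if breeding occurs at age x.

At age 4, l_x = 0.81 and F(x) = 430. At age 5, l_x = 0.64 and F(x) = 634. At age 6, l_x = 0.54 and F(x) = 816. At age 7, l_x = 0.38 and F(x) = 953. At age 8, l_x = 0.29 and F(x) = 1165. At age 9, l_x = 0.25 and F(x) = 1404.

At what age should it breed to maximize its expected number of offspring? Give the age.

Expected offspring if breeding at age x = l_x × F(x):
  age 4: 0.81 × 430 = 348.300
  age 5: 0.64 × 634 = 405.760
  age 6: 0.54 × 816 = 440.640
  age 7: 0.38 × 953 = 362.140
  age 8: 0.29 × 1165 = 337.850
  age 9: 0.25 × 1404 = 351.000
Maximum at age 6 (440.640).

6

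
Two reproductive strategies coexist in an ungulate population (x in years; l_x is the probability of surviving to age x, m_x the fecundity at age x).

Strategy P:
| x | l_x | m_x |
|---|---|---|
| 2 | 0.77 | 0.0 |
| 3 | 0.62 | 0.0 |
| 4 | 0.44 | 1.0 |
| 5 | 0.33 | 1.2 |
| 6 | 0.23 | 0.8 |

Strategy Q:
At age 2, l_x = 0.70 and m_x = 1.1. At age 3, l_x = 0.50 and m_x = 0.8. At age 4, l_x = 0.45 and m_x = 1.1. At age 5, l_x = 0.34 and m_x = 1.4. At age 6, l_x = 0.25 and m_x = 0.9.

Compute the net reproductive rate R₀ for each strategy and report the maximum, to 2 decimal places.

2.37

Strategy P: R₀ = 0.77×0.0 + 0.62×0.0 + 0.44×1.0 + 0.33×1.2 + 0.23×0.8 = 1.0200
Strategy Q: R₀ = 0.70×1.1 + 0.50×0.8 + 0.45×1.1 + 0.34×1.4 + 0.25×0.9 = 2.3660
Highest R₀: strategy Q with 2.3660.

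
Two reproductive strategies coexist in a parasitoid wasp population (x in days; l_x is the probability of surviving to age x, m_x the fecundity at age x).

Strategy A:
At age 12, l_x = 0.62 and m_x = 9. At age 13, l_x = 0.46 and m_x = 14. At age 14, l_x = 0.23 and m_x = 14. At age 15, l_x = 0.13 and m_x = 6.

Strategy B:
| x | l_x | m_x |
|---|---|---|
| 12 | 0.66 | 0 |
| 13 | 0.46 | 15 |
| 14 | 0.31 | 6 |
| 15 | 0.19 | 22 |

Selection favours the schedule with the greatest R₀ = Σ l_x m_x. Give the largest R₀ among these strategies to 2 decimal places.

16.02

Strategy A: R₀ = 0.62×9 + 0.46×14 + 0.23×14 + 0.13×6 = 16.0200
Strategy B: R₀ = 0.66×0 + 0.46×15 + 0.31×6 + 0.19×22 = 12.9400
Highest R₀: strategy A with 16.0200.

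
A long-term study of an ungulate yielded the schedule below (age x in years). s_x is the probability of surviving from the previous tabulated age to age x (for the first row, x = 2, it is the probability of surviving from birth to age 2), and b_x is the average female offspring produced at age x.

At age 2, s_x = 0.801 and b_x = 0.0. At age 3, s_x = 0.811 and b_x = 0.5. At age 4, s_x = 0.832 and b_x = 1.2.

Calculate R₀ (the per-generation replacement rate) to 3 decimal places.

0.973

Survivorship from birth: l_x = s_2·s_3·…·s_x.
  l_2 = 0.80100
  l_3 = 0.64961
  l_4 = 0.54048
R₀ = Σ l_x b_x:
  age 2: 0.80100 × 0.0 = 0.0000
  age 3: 0.64961 × 0.5 = 0.3248
  age 4: 0.54048 × 1.2 = 0.6486
R₀ = 0.0000 + 0.3248 + 0.6486 = 0.9734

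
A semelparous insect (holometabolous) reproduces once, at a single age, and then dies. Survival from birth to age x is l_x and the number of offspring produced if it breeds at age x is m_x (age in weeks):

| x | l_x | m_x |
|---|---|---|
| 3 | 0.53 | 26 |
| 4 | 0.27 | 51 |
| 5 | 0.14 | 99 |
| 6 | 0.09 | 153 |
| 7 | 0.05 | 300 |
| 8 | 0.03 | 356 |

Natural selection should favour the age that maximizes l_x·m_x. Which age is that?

Expected offspring if breeding at age x = l_x × m_x:
  age 3: 0.53 × 26 = 13.780
  age 4: 0.27 × 51 = 13.770
  age 5: 0.14 × 99 = 13.860
  age 6: 0.09 × 153 = 13.770
  age 7: 0.05 × 300 = 15.000
  age 8: 0.03 × 356 = 10.680
Maximum at age 7 (15.000).

7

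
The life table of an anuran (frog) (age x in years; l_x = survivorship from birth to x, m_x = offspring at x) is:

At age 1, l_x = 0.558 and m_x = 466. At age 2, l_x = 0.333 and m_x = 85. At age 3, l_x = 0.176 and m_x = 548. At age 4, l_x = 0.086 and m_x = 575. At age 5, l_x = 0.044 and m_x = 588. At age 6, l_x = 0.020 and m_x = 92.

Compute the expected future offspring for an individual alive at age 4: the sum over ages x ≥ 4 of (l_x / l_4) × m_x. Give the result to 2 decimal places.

897.23

l_4 = 0.086. Conditional survival from age 4 to x is l_x / l_4.
  x=4: (0.086/0.086) × 575 = 575.0000
  x=5: (0.044/0.086) × 588 = 300.8372
  x=6: (0.020/0.086) × 92 = 21.3953
Sum = 575.0000 + 300.8372 + 21.3953 = 897.2326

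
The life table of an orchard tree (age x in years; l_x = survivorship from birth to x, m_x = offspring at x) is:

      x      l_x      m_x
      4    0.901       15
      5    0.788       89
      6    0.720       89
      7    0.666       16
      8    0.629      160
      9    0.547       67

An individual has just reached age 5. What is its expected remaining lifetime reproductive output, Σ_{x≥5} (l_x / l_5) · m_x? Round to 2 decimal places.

358.07

l_5 = 0.788. Conditional survival from age 5 to x is l_x / l_5.
  x=5: (0.788/0.788) × 89 = 89.0000
  x=6: (0.720/0.788) × 89 = 81.3198
  x=7: (0.666/0.788) × 16 = 13.5228
  x=8: (0.629/0.788) × 160 = 127.7157
  x=9: (0.547/0.788) × 67 = 46.5089
Sum = 89.0000 + 81.3198 + 13.5228 + 127.7157 + 46.5089 = 358.0673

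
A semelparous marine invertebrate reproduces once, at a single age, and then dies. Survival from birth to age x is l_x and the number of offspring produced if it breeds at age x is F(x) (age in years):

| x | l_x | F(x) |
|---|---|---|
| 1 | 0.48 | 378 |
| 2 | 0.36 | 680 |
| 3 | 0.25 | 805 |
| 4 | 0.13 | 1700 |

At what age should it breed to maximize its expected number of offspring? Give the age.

Expected offspring if breeding at age x = l_x × F(x):
  age 1: 0.48 × 378 = 181.440
  age 2: 0.36 × 680 = 244.800
  age 3: 0.25 × 805 = 201.250
  age 4: 0.13 × 1700 = 221.000
Maximum at age 2 (244.800).

2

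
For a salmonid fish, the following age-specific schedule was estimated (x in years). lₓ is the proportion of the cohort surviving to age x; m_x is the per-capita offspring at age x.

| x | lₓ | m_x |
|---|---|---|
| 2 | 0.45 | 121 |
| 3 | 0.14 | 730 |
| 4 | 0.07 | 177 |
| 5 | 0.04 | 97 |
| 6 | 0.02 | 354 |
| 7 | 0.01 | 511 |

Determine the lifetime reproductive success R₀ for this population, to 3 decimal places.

R₀ = Σ lₓ m_x:
  age 2: 0.45 × 121 = 54.4500
  age 3: 0.14 × 730 = 102.2000
  age 4: 0.07 × 177 = 12.3900
  age 5: 0.04 × 97 = 3.8800
  age 6: 0.02 × 354 = 7.0800
  age 7: 0.01 × 511 = 5.1100
R₀ = 54.4500 + 102.2000 + 12.3900 + 3.8800 + 7.0800 + 5.1100 = 185.1100

185.110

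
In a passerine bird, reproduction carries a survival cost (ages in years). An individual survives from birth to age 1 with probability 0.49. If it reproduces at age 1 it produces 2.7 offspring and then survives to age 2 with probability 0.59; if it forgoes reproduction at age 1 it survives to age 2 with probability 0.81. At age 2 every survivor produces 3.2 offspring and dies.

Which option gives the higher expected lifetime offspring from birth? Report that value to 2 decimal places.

breed at age 1: R₀ = 0.49 × (2.7 + 0.59 × 3.2) = 0.49 × 4.5880 = 2.2481
delay to age 2: R₀ = 0.49 × (0.81 × 3.2) = 0.49 × 2.5920 = 1.2701
Higher: breed at age 1 (2.2481).

2.25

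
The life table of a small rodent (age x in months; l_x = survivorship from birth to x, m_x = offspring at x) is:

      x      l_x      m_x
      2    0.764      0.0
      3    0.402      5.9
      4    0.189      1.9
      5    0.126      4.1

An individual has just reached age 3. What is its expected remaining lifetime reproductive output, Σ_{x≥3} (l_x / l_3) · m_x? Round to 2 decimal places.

l_3 = 0.402. Conditional survival from age 3 to x is l_x / l_3.
  x=3: (0.402/0.402) × 5.9 = 5.9000
  x=4: (0.189/0.402) × 1.9 = 0.8933
  x=5: (0.126/0.402) × 4.1 = 1.2851
Sum = 5.9000 + 0.8933 + 1.2851 = 8.0784

8.08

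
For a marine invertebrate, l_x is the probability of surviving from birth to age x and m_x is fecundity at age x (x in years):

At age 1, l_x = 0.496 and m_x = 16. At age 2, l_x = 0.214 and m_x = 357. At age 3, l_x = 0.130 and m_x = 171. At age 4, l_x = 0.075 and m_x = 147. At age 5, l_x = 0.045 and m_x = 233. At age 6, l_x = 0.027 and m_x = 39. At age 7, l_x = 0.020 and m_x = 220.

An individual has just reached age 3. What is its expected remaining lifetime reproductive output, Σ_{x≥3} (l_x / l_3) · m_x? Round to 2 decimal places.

l_3 = 0.130. Conditional survival from age 3 to x is l_x / l_3.
  x=3: (0.130/0.130) × 171 = 171.0000
  x=4: (0.075/0.130) × 147 = 84.8077
  x=5: (0.045/0.130) × 233 = 80.6538
  x=6: (0.027/0.130) × 39 = 8.1000
  x=7: (0.020/0.130) × 220 = 33.8462
Sum = 171.0000 + 84.8077 + 80.6538 + 8.1000 + 33.8462 = 378.4077

378.41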